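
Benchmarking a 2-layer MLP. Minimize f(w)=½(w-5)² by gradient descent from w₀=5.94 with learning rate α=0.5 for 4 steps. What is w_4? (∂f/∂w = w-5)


step 1: grad = 5.94-5 = 0.94; w = 5.94 - 0.5·(0.94) = 5.47
step 2: grad = 5.47-5 = 0.47; w = 5.47 - 0.5·(0.47) = 5.235
step 3: grad = 5.235-5 = 0.235; w = 5.235 - 0.5·(0.235) = 5.1175
step 4: grad = 5.1175-5 = 0.1175; w = 5.1175 - 0.5·(0.1175) = 5.05875

5.05875


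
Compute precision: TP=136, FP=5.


Precision = TP/(TP+FP)
= 136/(136+5)
= 136/141 = 96.45%

96.45%


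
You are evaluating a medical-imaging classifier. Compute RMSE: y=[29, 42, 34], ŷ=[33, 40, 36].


MSE = 24/3 = 8
RMSE = √(24/3) = 2.8284

2.8284


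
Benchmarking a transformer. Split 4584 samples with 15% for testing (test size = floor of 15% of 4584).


Test = ⌊4584·15/100⌋ = 687
Train = 4584 - 687 = 3897

Train: 3897, Test: 687


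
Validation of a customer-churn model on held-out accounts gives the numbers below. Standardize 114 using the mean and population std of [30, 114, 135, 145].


μ = 106, σ = 45.2824
z = (114 - 106)/45.2824 = 0.1767

0.1767


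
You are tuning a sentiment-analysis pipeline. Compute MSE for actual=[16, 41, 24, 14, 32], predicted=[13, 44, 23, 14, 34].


Squared errors: (16-13)²=9, (41-44)²=9, (24-23)²=1, (14-14)²=0, (32-34)²=4
Sum = 23
MSE = 23/5 = 23/5

23/5


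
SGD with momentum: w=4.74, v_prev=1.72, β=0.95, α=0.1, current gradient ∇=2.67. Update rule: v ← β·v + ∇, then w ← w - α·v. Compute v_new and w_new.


v_new = 0.95·1.72 + 2.67 = 1.634 + 2.67 = 4.304
w_new = 4.74 - 0.1·4.304 = 4.74 - 0.4304 = 4.3096

v_new=4.304, w_new=4.3096


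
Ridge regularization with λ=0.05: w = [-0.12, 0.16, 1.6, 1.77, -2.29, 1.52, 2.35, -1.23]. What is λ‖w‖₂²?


‖w‖₂² = (-0.12)² + (0.16)² + (1.6)² + (1.77)² + (-2.29)² + (1.52)² + (2.35)² + (-1.23)²
     = 0.0144 + 0.0256 + 2.56 + 3.1329 + 5.2441 + 2.3104 + 5.5225 + 1.5129
     = 20.3228
λ·‖w‖₂² = 0.05·20.3228 = 1.01614

1.01614


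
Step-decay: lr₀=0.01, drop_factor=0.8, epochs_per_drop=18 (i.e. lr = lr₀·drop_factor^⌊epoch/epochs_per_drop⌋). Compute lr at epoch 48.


n_drops = ⌊48/18⌋ = 2
lr = 0.01·0.8^2 = 0.01·0.64 = 0.0064

0.0064


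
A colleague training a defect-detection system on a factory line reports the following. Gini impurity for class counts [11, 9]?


Probabilities: [11/20, 9/20] ≈ [0.55, 0.45]
Σpᵢ² = (121 + 81)/20² = 202/400
Gini = 1 - Σpᵢ² = 1 - 202/400 = 0.495

0.495


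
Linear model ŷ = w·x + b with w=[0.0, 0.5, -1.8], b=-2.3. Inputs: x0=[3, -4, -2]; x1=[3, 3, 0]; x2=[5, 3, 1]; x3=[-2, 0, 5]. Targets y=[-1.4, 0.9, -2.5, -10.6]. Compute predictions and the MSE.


ŷ0 = (0.0)·(3) + (0.5)·(-4) + (-1.8)·(-2) - 2.3 = -0.7
ŷ1 = (0.0)·(3) + (0.5)·(3) + (-1.8)·(0) - 2.3 = -0.8
ŷ2 = (0.0)·(5) + (0.5)·(3) + (-1.8)·(1) - 2.3 = -2.6
ŷ3 = (0.0)·(-2) + (0.5)·(0) + (-1.8)·(5) - 2.3 = -11.3
errors² = [0.49, 2.89, 0.01, 0.49]
MSE = 3.8800/4 = 0.97

0.97


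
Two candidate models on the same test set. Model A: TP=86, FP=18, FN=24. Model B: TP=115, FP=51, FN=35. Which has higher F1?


Model A: P=86/104=0.8269, R=86/110=0.7818, F1=2PR/(P+R)=2TP/(2TP+FP+FN)=172/214=0.8037
Model B: P=115/166=0.6928, R=115/150=0.7667, F1=2PR/(P+R)=2TP/(2TP+FP+FN)=230/316=0.7278
0.8037 > 0.7278 → Model A

Model A


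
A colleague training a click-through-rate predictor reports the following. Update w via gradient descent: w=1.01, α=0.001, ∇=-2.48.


w_new = w - α·∇
= 1.01 - 0.001·-2.48
= 1.01 + 0.00248
= 1.01248

1.01248


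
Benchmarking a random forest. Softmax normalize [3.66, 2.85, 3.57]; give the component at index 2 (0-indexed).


Exponentials: e^3.66=38.8613, e^2.85=17.2878, e^3.57=35.5166
Sum = 91.6657
Softmax = [0.4239, 0.1886, 0.3875]
p[2] = 35.5166/91.6657 = 0.3875

0.3875


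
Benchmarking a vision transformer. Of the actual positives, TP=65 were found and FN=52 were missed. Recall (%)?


Recall = TP/(TP+FN)
= 65/(65+52)
= 65/117 = 55.56%

55.56%


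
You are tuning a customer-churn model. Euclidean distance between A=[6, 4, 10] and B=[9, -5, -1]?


d = √((6-9)² + (4+ 5)² + (10+ 1)²)
  = √(9 + 81 + 121)
  = √211 = 14.5258

14.5258


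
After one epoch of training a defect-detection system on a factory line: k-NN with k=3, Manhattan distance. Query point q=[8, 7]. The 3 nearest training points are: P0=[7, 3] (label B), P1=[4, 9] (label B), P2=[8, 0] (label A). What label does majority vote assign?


d(q,P0) = 5  (label B)
d(q,P1) = 6  (label B)
d(q,P2) = 7  (label A)
Votes: A=1, B=2
Majority → B

B


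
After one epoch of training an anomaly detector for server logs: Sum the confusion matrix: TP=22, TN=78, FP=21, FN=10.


Total = TP + TN + FP + FN
= 22 + 78 + 21 + 10
= 131
(Predicted positive: 43, predicted negative: 88)

131


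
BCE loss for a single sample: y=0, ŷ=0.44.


BCE = -[y·ln(p) + (1-y)·ln(1-p)]
= -0 - 1·ln(1-0.44)
= -ln(0.56) = 0.5798

0.5798


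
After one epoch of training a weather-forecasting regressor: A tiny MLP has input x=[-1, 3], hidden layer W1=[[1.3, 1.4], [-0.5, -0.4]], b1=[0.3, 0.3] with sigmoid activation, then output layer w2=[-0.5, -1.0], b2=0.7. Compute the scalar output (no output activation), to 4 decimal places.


z1[0] = (1.3)·(-1) + (1.4)·(3) + 0.3 = 3.2
z1[1] = (-0.5)·(-1) + (-0.4)·(3) + 0.3 = -0.4
h = sigmoid(z1) = [0.9608, 0.4013]
output = (-0.5)·(0.9608) + (-1.0)·(0.4013) + 0.7 = -0.1817

-0.1817


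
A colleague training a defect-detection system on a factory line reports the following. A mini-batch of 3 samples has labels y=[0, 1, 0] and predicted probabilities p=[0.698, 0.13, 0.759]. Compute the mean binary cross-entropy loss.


L[0] = -ln(1-0.698) = -ln(0.302) = 1.1973
L[1] = -ln(0.13) = 2.0402
L[2] = -ln(1-0.759) = -ln(0.241) = 1.423
mean = (1.1973 + 2.0402 + 1.423)/3 = 1.5535

1.5535


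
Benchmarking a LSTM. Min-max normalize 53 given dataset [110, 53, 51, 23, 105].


min=23, max=110
(53-23)/(110-23) = 30/87 = 0.3448

0.3448


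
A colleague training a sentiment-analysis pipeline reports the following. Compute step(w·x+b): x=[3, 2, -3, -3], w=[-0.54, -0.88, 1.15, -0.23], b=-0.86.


z = (3)·(-0.54) + (2)·(-0.88) + (-3)·(1.15) + (-3)·(-0.23) - 0.86
  = -7.0
step(z) = 0 (z<0)

0


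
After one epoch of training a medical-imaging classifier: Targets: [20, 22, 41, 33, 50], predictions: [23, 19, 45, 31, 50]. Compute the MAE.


Absolute errors: |20-23|=3, |22-19|=3, |41-45|=4, |33-31|=2, |50-50|=0
Sum = 12
MAE = 12/5 = 12/5

12/5


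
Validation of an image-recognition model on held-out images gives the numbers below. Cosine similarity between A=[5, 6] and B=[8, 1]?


A·B = 5·8 + 6·1 = 46
‖A‖ = √61 = 7.8102, ‖B‖ = √65 = 8.0623
cos = 46/(√61·√65) = 46/√3965 = 0.7305

0.7305


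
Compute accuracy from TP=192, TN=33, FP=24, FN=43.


Accuracy = (TP+TN)/(TP+TN+FP+FN)
= (192+33)/(292)
= 225/292 = 77.05%

77.05%


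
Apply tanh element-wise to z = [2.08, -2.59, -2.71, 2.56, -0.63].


tanh(2.08) = 0.9693
tanh(-2.59) = -0.9888
tanh(-2.71) = -0.9912
tanh(2.56) = 0.9881
tanh(-0.63) = -0.5581
result = [0.9693, -0.9888, -0.9912, 0.9881, -0.5581]

[0.9693, -0.9888, -0.9912, 0.9881, -0.5581]


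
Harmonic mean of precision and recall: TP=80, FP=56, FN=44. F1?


Precision = 80/136 = 0.5882
Recall = 80/124 = 0.6452
F1 = 2·P·R/(P+R) = 2·TP/(2·TP+FP+FN) = 160/(160+56+44) = 160/260 = 0.6154

0.6154


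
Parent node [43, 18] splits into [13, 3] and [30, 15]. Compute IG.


Parent = [43, 18], H_parent = 0.8752
H_left = 0.6962 (n=16), H_right = 0.9183 (n=45)
H_children = (16/61)·0.6962 + (45/61)·0.9183 = 0.86
IG = 0.8752 - 0.86 = 0.0152

0.0152


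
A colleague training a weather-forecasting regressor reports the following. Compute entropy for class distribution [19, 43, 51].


Probabilities: [19/113, 43/113, 51/113] ≈ [0.1681, 0.3805, 0.4513]
H = -((19/113)·log₂(19/113) + (43/113)·log₂(43/113) + (51/113)·log₂(51/113))
  = 1.4809 bits

1.4809 bits


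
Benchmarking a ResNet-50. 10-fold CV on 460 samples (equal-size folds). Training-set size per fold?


Fold size = 460/10 = 46
Training per fold = 460 - 46 = 414

414


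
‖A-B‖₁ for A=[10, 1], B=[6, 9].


d = |10-6| + |1-9|
  = 4 + 8
  = 12

12


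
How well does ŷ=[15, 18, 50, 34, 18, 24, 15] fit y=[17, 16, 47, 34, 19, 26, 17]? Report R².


ȳ = 25.1429
SS_res = Σ(y-ŷ)² = 26
SS_tot = Σ(y-ȳ)² = 810.86
R² = 1 - SS_res/SS_tot = 1 - 0.0321 = 0.9679

0.9679


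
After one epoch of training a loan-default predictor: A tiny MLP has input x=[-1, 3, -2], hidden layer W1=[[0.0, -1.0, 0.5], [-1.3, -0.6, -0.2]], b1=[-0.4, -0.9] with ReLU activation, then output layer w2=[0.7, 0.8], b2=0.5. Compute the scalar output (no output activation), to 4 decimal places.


z1[0] = (0.0)·(-1) + (-1.0)·(3) + (0.5)·(-2) - 0.4 = -4.4
z1[1] = (-1.3)·(-1) + (-0.6)·(3) + (-0.2)·(-2) - 0.9 = -1.0
h = ReLU(z1) = [0.0, 0.0]
output = (0.7)·(0.0) + (0.8)·(0.0) + 0.5 = 0.5

0.5


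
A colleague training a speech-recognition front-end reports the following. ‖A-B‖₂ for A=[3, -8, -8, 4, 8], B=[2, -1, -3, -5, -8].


d = √((3-2)² + (-8+ 1)² + (-8+ 3)² + (4+ 5)² + (8+ 8)²)
  = √(1 + 49 + 25 + 81 + 256)
  = √412 = 20.2978

20.2978


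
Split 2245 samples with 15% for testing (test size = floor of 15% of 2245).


Test = ⌊2245·15/100⌋ = 336
Train = 2245 - 336 = 1909

Train: 1909, Test: 336


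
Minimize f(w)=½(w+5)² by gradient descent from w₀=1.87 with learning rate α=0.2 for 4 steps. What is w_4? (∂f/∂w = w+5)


step 1: grad = 1.87+5 = 6.87; w = 1.87 - 0.2·(6.87) = 0.496
step 2: grad = 0.496+5 = 5.496; w = 0.496 - 0.2·(5.496) = -0.6032
step 3: grad = -0.6032+5 = 4.3968; w = -0.6032 - 0.2·(4.3968) = -1.48256
step 4: grad = -1.48256+5 = 3.51744; w = -1.48256 - 0.2·(3.51744) = -2.186048

-2.186048


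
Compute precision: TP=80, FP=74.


Precision = TP/(TP+FP)
= 80/(80+74)
= 80/154 = 51.95%

51.95%


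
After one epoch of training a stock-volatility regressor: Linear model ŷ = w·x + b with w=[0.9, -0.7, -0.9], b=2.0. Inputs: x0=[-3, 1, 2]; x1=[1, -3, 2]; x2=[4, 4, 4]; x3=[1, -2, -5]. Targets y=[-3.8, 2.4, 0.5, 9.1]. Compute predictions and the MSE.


ŷ0 = (0.9)·(-3) + (-0.7)·(1) + (-0.9)·(2) + 2.0 = -3.2
ŷ1 = (0.9)·(1) + (-0.7)·(-3) + (-0.9)·(2) + 2.0 = 3.2
ŷ2 = (0.9)·(4) + (-0.7)·(4) + (-0.9)·(4) + 2.0 = -0.8
ŷ3 = (0.9)·(1) + (-0.7)·(-2) + (-0.9)·(-5) + 2.0 = 8.8
errors² = [0.36, 0.64, 1.69, 0.09]
MSE = 2.7800/4 = 0.695

0.695


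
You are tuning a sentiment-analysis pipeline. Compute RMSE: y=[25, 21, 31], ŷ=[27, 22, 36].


MSE = 30/3 = 10
RMSE = √(30/3) = 3.1623

3.1623


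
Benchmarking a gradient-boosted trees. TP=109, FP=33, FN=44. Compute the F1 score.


Precision = 109/142 = 0.7676
Recall = 109/153 = 0.7124
F1 = 2·P·R/(P+R) = 2·TP/(2·TP+FP+FN) = 218/(218+33+44) = 218/295 = 0.739

0.739


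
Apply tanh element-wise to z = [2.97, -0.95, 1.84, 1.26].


tanh(2.97) = 0.9947
tanh(-0.95) = -0.7398
tanh(1.84) = 0.9508
tanh(1.26) = 0.8511
result = [0.9947, -0.7398, 0.9508, 0.8511]

[0.9947, -0.7398, 0.9508, 0.8511]


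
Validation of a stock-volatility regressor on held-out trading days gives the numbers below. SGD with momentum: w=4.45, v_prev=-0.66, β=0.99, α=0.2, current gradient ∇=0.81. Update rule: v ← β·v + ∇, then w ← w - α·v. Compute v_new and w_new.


v_new = 0.99·-0.66 + 0.81 = -0.6534 + 0.81 = 0.1566
w_new = 4.45 - 0.2·0.1566 = 4.45 - 0.03132 = 4.41868

v_new=0.1566, w_new=4.41868


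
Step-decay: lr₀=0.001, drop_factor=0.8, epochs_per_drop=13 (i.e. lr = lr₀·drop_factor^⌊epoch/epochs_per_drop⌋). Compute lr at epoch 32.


n_drops = ⌊32/13⌋ = 2
lr = 0.001·0.8^2 = 0.001·0.64 = 0.00064

0.00064


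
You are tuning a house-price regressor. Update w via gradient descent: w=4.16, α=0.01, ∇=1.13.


w_new = w - α·∇
= 4.16 - 0.01·1.13
= 4.16 - 0.0113
= 4.1487

4.1487


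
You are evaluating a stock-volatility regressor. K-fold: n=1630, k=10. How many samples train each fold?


Fold size = 1630/10 = 163
Training per fold = 1630 - 163 = 1467

1467


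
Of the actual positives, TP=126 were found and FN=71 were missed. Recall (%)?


Recall = TP/(TP+FN)
= 126/(126+71)
= 126/197 = 63.96%

63.96%


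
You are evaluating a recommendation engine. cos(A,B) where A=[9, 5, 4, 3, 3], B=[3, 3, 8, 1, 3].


A·B = 9·3 + 5·3 + 4·8 + 3·1 + 3·3 = 86
‖A‖ = √140 = 11.8322, ‖B‖ = √92 = 9.5917
cos = 86/(√140·√92) = 86/√12880 = 0.7578

0.7578


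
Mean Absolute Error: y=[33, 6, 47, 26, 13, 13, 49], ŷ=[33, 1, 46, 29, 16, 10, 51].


Absolute errors: |33-33|=0, |6-1|=5, |47-46|=1, |26-29|=3, |13-16|=3, |13-10|=3, |49-51|=2
Sum = 17
MAE = 17/7 = 17/7

17/7


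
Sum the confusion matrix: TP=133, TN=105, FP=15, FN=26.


Total = TP + TN + FP + FN
= 133 + 105 + 15 + 26
= 279
(Predicted positive: 148, predicted negative: 131)

279


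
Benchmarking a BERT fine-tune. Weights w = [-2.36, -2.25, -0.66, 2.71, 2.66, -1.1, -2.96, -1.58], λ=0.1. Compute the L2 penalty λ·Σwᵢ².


‖w‖₂² = (-2.36)² + (-2.25)² + (-0.66)² + (2.71)² + (2.66)² + (-1.1)² + (-2.96)² + (-1.58)²
     = 5.5696 + 5.0625 + 0.4356 + 7.3441 + 7.0756 + 1.21 + 8.7616 + 2.4964
     = 37.9554
λ·‖w‖₂² = 0.1·37.9554 = 3.79554

3.79554


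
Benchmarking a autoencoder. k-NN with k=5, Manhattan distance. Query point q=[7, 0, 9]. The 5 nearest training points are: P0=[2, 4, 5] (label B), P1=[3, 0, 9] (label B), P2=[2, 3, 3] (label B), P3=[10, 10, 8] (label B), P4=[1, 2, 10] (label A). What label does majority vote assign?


d(q,P0) = 13  (label B)
d(q,P1) = 4  (label B)
d(q,P2) = 14  (label B)
d(q,P3) = 14  (label B)
d(q,P4) = 9  (label A)
Votes: A=1, B=4
Majority → B

B


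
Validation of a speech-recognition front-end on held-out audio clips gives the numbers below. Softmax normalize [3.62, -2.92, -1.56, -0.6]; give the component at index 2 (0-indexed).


Exponentials: e^3.62=37.3376, e^-2.92=0.0539, e^-1.56=0.2101, e^-0.6=0.5488
Sum = 38.1504
Softmax = [0.9787, 0.0014, 0.0055, 0.0144]
p[2] = 0.2101/38.1504 = 0.0055

0.0055


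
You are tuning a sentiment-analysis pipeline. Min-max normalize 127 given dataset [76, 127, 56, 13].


min=13, max=127
(127-13)/(127-13) = 114/114 = 1.0

1.0


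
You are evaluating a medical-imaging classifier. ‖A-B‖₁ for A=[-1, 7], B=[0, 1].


d = |-1-0| + |7-1|
  = 1 + 6
  = 7

7


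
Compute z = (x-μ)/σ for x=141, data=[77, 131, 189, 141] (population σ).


μ = 134.5, σ = 39.7838
z = (141 - 134.5)/39.7838 = 0.1634

0.1634


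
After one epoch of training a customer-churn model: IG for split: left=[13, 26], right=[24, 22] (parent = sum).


Parent = [37, 48], H_parent = 0.9879
H_left = 0.9183 (n=39), H_right = 0.9986 (n=46)
H_children = (39/85)·0.9183 + (46/85)·0.9986 = 0.9618
IG = 0.9879 - 0.9618 = 0.0261

0.0261


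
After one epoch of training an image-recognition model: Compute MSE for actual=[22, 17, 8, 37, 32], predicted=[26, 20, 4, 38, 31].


Squared errors: (22-26)²=16, (17-20)²=9, (8-4)²=16, (37-38)²=1, (32-31)²=1
Sum = 43
MSE = 43/5 = 43/5

43/5


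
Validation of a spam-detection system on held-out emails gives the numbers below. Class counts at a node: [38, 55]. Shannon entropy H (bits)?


Probabilities: [38/93, 55/93] ≈ [0.4086, 0.5914]
H = -((38/93)·log₂(38/93) + (55/93)·log₂(55/93))
  = 0.9758 bits

0.9758 bits


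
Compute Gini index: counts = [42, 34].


Probabilities: [42/76, 34/76] ≈ [0.5526, 0.4474]
Σpᵢ² = (1764 + 1156)/76² = 2920/5776
Gini = 1 - Σpᵢ² = 1 - 2920/5776 = 0.4945

0.4945


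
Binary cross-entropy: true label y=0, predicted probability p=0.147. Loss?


BCE = -[y·ln(p) + (1-y)·ln(1-p)]
= -0 - 1·ln(1-0.147)
= -ln(0.853) = 0.159

0.159


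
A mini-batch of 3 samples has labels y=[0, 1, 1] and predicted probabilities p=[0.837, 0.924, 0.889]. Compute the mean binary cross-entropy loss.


L[0] = -ln(1-0.837) = -ln(0.163) = 1.814
L[1] = -ln(0.924) = 0.079
L[2] = -ln(0.889) = 0.1177
mean = (1.814 + 0.079 + 0.1177)/3 = 0.6702

0.6702


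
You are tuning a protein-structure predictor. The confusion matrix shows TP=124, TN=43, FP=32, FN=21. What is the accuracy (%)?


Accuracy = (TP+TN)/(TP+TN+FP+FN)
= (124+43)/(220)
= 167/220 = 75.91%

75.91%


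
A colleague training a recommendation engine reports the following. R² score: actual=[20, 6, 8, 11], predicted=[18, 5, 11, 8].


ȳ = 11.25
SS_res = Σ(y-ŷ)² = 23
SS_tot = Σ(y-ȳ)² = 114.75
R² = 1 - SS_res/SS_tot = 1 - 0.2004 = 0.7996

0.7996


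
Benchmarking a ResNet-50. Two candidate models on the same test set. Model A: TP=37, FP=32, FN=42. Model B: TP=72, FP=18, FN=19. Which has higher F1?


Model A: P=37/69=0.5362, R=37/79=0.4684, F1=2PR/(P+R)=2TP/(2TP+FP+FN)=74/148=0.5
Model B: P=72/90=0.8, R=72/91=0.7912, F1=2PR/(P+R)=2TP/(2TP+FP+FN)=144/181=0.7956
0.5 < 0.7956 → Model B

Model B


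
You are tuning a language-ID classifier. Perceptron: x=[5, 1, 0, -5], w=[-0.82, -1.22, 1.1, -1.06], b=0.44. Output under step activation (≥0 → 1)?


z = (5)·(-0.82) + (1)·(-1.22) + (0)·(1.1) + (-5)·(-1.06) + 0.44
  = 0.42
step(z) = 1 (z≥0)

1


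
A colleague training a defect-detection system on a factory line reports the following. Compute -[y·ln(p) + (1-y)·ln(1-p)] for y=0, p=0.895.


BCE = -[y·ln(p) + (1-y)·ln(1-p)]
= -0 - 1·ln(1-0.895)
= -ln(0.105) = 2.2538

2.2538


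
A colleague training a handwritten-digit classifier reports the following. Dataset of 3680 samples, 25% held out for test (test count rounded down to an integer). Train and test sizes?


Test = ⌊3680·25/100⌋ = 920
Train = 3680 - 920 = 2760

Train: 2760, Test: 920


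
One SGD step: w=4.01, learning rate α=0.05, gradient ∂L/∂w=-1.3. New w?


w_new = w - α·∇
= 4.01 - 0.05·-1.3
= 4.01 + 0.065
= 4.075

4.075


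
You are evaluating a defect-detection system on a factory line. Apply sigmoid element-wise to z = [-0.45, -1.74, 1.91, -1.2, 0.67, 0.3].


σ(-0.45) = 1/(1+e^0.45) = 0.3894
σ(-1.74) = 1/(1+e^1.74) = 0.1493
σ(1.91) = 1/(1+e^-1.91) = 0.871
σ(-1.2) = 1/(1+e^1.2) = 0.2315
σ(0.67) = 1/(1+e^-0.67) = 0.6615
σ(0.3) = 1/(1+e^-0.3) = 0.5744
result = [0.3894, 0.1493, 0.871, 0.2315, 0.6615, 0.5744]

[0.3894, 0.1493, 0.871, 0.2315, 0.6615, 0.5744]


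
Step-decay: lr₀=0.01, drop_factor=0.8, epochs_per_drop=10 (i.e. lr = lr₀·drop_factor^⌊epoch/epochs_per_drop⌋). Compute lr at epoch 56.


n_drops = ⌊56/10⌋ = 5
lr = 0.01·0.8^5 = 0.01·0.32768 = 0.0032768

0.0032768


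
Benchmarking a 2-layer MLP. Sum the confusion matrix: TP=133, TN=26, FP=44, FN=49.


Total = TP + TN + FP + FN
= 133 + 26 + 44 + 49
= 252
(Predicted positive: 177, predicted negative: 75)

252


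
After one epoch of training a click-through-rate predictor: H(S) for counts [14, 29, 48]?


Probabilities: [14/91, 29/91, 48/91] ≈ [0.1538, 0.3187, 0.5275]
H = -((14/91)·log₂(14/91) + (29/91)·log₂(29/91) + (48/91)·log₂(48/91))
  = 1.428 bits

1.428 bits


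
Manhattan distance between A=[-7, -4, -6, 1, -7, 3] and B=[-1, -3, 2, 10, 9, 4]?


d = |-7+ 1| + |-4+ 3| + |-6-2| + |1-10| + |-7-9| + |3-4|
  = 6 + 1 + 8 + 9 + 16 + 1
  = 41

41


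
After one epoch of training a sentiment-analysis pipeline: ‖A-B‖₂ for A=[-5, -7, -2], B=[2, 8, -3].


d = √((-5-2)² + (-7-8)² + (-2+ 3)²)
  = √(49 + 225 + 1)
  = √275 = 16.5831

16.5831


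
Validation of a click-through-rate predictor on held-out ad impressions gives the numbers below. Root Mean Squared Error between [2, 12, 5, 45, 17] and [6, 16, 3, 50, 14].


MSE = 70/5 = 14
RMSE = √(70/5) = 3.7417

3.7417


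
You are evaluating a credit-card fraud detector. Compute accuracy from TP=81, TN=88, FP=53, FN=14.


Accuracy = (TP+TN)/(TP+TN+FP+FN)
= (81+88)/(236)
= 169/236 = 71.61%

71.61%


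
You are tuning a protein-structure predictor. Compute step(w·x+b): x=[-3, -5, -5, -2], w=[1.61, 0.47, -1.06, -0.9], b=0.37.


z = (-3)·(1.61) + (-5)·(0.47) + (-5)·(-1.06) + (-2)·(-0.9) + 0.37
  = 0.29
step(z) = 1 (z≥0)

1


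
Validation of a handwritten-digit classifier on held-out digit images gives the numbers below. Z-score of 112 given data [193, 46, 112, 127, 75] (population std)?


μ = 110.6, σ = 50.0024
z = (112 - 110.6)/50.0024 = 0.028

0.028


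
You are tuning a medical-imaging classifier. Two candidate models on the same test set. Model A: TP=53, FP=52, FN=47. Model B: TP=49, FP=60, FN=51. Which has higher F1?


Model A: P=53/105=0.5048, R=53/100=0.53, F1=2PR/(P+R)=2TP/(2TP+FP+FN)=106/205=0.5171
Model B: P=49/109=0.4495, R=49/100=0.49, F1=2PR/(P+R)=2TP/(2TP+FP+FN)=98/209=0.4689
0.5171 > 0.4689 → Model A

Model A


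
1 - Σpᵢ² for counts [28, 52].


Probabilities: [28/80, 52/80] ≈ [0.35, 0.65]
Σpᵢ² = (784 + 2704)/80² = 3488/6400
Gini = 1 - Σpᵢ² = 1 - 3488/6400 = 0.455

0.455


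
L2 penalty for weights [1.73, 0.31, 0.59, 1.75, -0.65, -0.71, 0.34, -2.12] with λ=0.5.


‖w‖₂² = (1.73)² + (0.31)² + (0.59)² + (1.75)² + (-0.65)² + (-0.71)² + (0.34)² + (-2.12)²
     = 2.9929 + 0.0961 + 0.3481 + 3.0625 + 0.4225 + 0.5041 + 0.1156 + 4.4944
     = 12.0362
λ·‖w‖₂² = 0.5·12.0362 = 6.0181

6.0181


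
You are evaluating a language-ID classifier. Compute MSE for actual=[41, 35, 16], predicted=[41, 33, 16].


Squared errors: (41-41)²=0, (35-33)²=4, (16-16)²=0
Sum = 4
MSE = 4/3 = 4/3

4/3


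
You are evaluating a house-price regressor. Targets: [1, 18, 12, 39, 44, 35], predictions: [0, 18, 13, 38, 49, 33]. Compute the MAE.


Absolute errors: |1-0|=1, |18-18|=0, |12-13|=1, |39-38|=1, |44-49|=5, |35-33|=2
Sum = 10
MAE = 10/6 = 5/3

5/3


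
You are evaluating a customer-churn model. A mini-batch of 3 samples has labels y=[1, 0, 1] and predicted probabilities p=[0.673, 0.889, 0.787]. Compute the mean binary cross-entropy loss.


L[0] = -ln(0.673) = 0.396
L[1] = -ln(1-0.889) = -ln(0.111) = 2.1982
L[2] = -ln(0.787) = 0.2395
mean = (0.396 + 2.1982 + 0.2395)/3 = 0.9446

0.9446


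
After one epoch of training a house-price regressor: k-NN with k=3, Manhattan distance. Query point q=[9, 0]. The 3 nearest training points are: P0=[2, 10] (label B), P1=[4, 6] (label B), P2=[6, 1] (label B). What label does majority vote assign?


d(q,P0) = 17  (label B)
d(q,P1) = 11  (label B)
d(q,P2) = 4  (label B)
Votes: A=0, B=3
Majority → B

B


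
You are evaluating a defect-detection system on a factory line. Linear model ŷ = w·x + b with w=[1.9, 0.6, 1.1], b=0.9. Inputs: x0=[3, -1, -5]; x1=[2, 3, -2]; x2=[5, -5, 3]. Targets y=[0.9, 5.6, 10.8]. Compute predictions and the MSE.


ŷ0 = (1.9)·(3) + (0.6)·(-1) + (1.1)·(-5) + 0.9 = 0.5
ŷ1 = (1.9)·(2) + (0.6)·(3) + (1.1)·(-2) + 0.9 = 4.3
ŷ2 = (1.9)·(5) + (0.6)·(-5) + (1.1)·(3) + 0.9 = 10.7
errors² = [0.16, 1.69, 0.01]
MSE = 1.8600/3 = 0.62

0.62


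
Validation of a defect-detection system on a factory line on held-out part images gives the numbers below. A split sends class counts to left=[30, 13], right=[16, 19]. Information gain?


Parent = [46, 32], H_parent = 0.9766
H_left = 0.8841 (n=43), H_right = 0.9947 (n=35)
H_children = (43/78)·0.8841 + (35/78)·0.9947 = 0.9337
IG = 0.9766 - 0.9337 = 0.0429

0.0429


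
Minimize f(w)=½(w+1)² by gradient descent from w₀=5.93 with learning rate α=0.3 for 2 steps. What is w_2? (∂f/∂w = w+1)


step 1: grad = 5.93+1 = 6.93; w = 5.93 - 0.3·(6.93) = 3.851
step 2: grad = 3.851+1 = 4.851; w = 3.851 - 0.3·(4.851) = 2.3957

2.3957


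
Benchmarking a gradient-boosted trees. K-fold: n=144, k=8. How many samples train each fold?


Fold size = 144/8 = 18
Training per fold = 144 - 18 = 126

126


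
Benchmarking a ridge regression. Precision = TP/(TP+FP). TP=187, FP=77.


Precision = TP/(TP+FP)
= 187/(187+77)
= 187/264 = 70.83%

70.83%


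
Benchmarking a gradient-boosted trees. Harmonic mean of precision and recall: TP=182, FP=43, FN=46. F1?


Precision = 182/225 = 0.8089
Recall = 182/228 = 0.7982
F1 = 2·P·R/(P+R) = 2·TP/(2·TP+FP+FN) = 364/(364+43+46) = 364/453 = 0.8035

0.8035


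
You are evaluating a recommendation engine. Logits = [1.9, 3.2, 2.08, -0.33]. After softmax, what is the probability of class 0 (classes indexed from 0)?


Exponentials: e^1.9=6.6859, e^3.2=24.5325, e^2.08=8.0045, e^-0.33=0.7189
Sum = 39.9418
Softmax = [0.1674, 0.6142, 0.2004, 0.018]
p[0] = 6.6859/39.9418 = 0.1674

0.1674


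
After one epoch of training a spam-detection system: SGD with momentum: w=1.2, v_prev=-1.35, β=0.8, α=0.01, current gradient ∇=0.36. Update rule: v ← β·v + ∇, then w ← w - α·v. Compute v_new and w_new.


v_new = 0.8·-1.35 + 0.36 = -1.08 + 0.36 = -0.72
w_new = 1.2 - 0.01·-0.72 = 1.2 + 0.0072 = 1.2072

v_new=-0.72, w_new=1.2072


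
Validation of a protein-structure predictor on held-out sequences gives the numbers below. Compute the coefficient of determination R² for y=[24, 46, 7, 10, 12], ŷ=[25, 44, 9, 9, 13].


ȳ = 19.8
SS_res = Σ(y-ŷ)² = 11
SS_tot = Σ(y-ȳ)² = 1024.8
R² = 1 - SS_res/SS_tot = 1 - 0.0107 = 0.9893

0.9893


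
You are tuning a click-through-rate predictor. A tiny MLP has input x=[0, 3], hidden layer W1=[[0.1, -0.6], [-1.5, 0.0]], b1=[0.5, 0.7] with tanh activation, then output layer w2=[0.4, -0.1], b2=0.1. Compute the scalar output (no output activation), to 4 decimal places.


z1[0] = (0.1)·(0) + (-0.6)·(3) + 0.5 = -1.3
z1[1] = (-1.5)·(0) + (0.0)·(3) + 0.7 = 0.7
h = tanh(z1) = [-0.8617, 0.6044]
output = (0.4)·(-0.8617) + (-0.1)·(0.6044) + 0.1 = -0.3051

-0.3051


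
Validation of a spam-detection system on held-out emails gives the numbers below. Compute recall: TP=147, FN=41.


Recall = TP/(TP+FN)
= 147/(147+41)
= 147/188 = 78.19%

78.19%


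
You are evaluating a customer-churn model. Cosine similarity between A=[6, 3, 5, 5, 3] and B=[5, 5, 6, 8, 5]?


A·B = 6·5 + 3·5 + 5·6 + 5·8 + 3·5 = 130
‖A‖ = √104 = 10.198, ‖B‖ = √175 = 13.2288
cos = 130/(√104·√175) = 130/√18200 = 0.9636

0.9636


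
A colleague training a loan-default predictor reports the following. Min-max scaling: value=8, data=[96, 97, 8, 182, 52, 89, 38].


min=8, max=182
(8-8)/(182-8) = 0/174 = 0.0

0.0


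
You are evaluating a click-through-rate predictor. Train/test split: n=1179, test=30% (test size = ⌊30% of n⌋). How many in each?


Test = ⌊1179·30/100⌋ = 353
Train = 1179 - 353 = 826

Train: 826, Test: 353


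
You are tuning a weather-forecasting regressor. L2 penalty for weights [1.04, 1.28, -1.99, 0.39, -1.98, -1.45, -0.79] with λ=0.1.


‖w‖₂² = (1.04)² + (1.28)² + (-1.99)² + (0.39)² + (-1.98)² + (-1.45)² + (-0.79)²
     = 1.0816 + 1.6384 + 3.9601 + 0.1521 + 3.9204 + 2.1025 + 0.6241
     = 13.4792
λ·‖w‖₂² = 0.1·13.4792 = 1.34792

1.34792


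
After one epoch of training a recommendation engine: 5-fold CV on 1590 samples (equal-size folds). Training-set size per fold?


Fold size = 1590/5 = 318
Training per fold = 1590 - 318 = 1272

1272


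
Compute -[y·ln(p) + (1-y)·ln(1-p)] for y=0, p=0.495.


BCE = -[y·ln(p) + (1-y)·ln(1-p)]
= -0 - 1·ln(1-0.495)
= -ln(0.505) = 0.6832

0.6832


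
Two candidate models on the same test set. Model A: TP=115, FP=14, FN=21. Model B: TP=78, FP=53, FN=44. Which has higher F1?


Model A: P=115/129=0.8915, R=115/136=0.8456, F1=2PR/(P+R)=2TP/(2TP+FP+FN)=230/265=0.8679
Model B: P=78/131=0.5954, R=78/122=0.6393, F1=2PR/(P+R)=2TP/(2TP+FP+FN)=156/253=0.6166
0.8679 > 0.6166 → Model A

Model A


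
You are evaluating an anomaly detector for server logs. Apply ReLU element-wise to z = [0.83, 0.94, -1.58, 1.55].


ReLU(0.83) = max(0, 0.83) = 0.83
ReLU(0.94) = max(0, 0.94) = 0.94
ReLU(-1.58) = max(0, -1.58) = 0.0
ReLU(1.55) = max(0, 1.55) = 1.55
result = [0.83, 0.94, 0.0, 1.55]

[0.83, 0.94, 0.0, 1.55]


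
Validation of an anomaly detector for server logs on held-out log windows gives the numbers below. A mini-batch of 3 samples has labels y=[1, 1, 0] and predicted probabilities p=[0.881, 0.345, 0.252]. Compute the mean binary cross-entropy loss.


L[0] = -ln(0.881) = 0.1267
L[1] = -ln(0.345) = 1.0642
L[2] = -ln(1-0.252) = -ln(0.748) = 0.2904
mean = (0.1267 + 1.0642 + 0.2904)/3 = 0.4938

0.4938


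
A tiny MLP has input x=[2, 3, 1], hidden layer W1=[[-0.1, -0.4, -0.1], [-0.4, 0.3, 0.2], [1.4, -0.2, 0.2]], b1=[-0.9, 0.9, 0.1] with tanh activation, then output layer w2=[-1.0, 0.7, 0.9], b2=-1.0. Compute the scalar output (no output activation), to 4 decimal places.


z1[0] = (-0.1)·(2) + (-0.4)·(3) + (-0.1)·(1) - 0.9 = -2.4
z1[1] = (-0.4)·(2) + (0.3)·(3) + (0.2)·(1) + 0.9 = 1.2
z1[2] = (1.4)·(2) + (-0.2)·(3) + (0.2)·(1) + 0.1 = 2.5
h = tanh(z1) = [-0.9837, 0.8337, 0.9866]
output = (-1.0)·(-0.9837) + (0.7)·(0.8337) + (0.9)·(0.9866) - 1.0 = 1.4552

1.4552


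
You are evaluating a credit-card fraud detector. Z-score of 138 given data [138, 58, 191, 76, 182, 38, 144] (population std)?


μ = 118.1429, σ = 56.3976
z = (138 - 118.1429)/56.3976 = 0.3521

0.3521


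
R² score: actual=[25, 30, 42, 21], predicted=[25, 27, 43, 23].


ȳ = 29.5
SS_res = Σ(y-ŷ)² = 14
SS_tot = Σ(y-ȳ)² = 249
R² = 1 - SS_res/SS_tot = 1 - 0.0562 = 0.9438

0.9438


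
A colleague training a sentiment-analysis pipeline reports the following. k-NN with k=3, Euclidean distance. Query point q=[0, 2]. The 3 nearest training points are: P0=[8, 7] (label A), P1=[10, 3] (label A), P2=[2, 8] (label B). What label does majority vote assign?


d(q,P0) = 9.434  (label A)
d(q,P1) = 10.0499  (label A)
d(q,P2) = 6.3246  (label B)
Votes: A=2, B=1
Majority → A

A


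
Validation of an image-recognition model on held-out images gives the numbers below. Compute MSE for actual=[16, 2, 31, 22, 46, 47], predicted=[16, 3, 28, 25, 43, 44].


Squared errors: (16-16)²=0, (2-3)²=1, (31-28)²=9, (22-25)²=9, (46-43)²=9, (47-44)²=9
Sum = 37
MSE = 37/6 = 37/6

37/6


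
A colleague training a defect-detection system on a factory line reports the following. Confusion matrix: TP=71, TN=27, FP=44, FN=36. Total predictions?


Total = TP + TN + FP + FN
= 71 + 27 + 44 + 36
= 178
(Predicted positive: 115, predicted negative: 63)

178


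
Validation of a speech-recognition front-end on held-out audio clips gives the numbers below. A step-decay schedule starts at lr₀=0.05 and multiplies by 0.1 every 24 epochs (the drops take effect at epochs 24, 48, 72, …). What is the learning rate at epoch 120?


n_drops = ⌊120/24⌋ = 5
lr = 0.05·0.1^5 = 0.05·0.00001 = 0.0000005

0.0000005


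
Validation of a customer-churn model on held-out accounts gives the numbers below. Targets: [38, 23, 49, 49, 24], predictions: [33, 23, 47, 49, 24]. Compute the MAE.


Absolute errors: |38-33|=5, |23-23|=0, |49-47|=2, |49-49|=0, |24-24|=0
Sum = 7
MAE = 7/5 = 7/5

7/5


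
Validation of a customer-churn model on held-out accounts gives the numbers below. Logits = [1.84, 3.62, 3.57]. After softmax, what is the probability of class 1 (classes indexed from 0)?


Exponentials: e^1.84=6.2965, e^3.62=37.3376, e^3.57=35.5166
Sum = 79.1507
Softmax = [0.0796, 0.4717, 0.4487]
p[1] = 37.3376/79.1507 = 0.4717

0.4717


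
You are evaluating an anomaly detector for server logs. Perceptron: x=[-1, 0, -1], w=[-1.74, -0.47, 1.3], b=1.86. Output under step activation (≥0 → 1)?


z = (-1)·(-1.74) + (0)·(-0.47) + (-1)·(1.3) + 1.86
  = 2.3
step(z) = 1 (z≥0)

1


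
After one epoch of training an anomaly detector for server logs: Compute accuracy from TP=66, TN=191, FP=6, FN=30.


Accuracy = (TP+TN)/(TP+TN+FP+FN)
= (66+191)/(293)
= 257/293 = 87.71%

87.71%


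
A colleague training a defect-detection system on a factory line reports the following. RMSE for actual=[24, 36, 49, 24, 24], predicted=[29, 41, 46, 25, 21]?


MSE = 69/5 = 13.8
RMSE = √(69/5) = 3.7148

3.7148


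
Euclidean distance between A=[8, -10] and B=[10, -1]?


d = √((8-10)² + (-10+ 1)²)
  = √(4 + 81)
  = √85 = 9.2195

9.2195


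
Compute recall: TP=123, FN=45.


Recall = TP/(TP+FN)
= 123/(123+45)
= 123/168 = 73.21%

73.21%


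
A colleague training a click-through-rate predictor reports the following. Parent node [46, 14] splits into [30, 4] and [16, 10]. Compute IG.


Parent = [46, 14], H_parent = 0.7838
H_left = 0.5226 (n=34), H_right = 0.9612 (n=26)
H_children = (34/60)·0.5226 + (26/60)·0.9612 = 0.7127
IG = 0.7838 - 0.7127 = 0.0711

0.0711


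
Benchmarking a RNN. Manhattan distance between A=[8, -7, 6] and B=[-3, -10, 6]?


d = |8+ 3| + |-7+ 10| + |6-6|
  = 11 + 3 + 0
  = 14

14


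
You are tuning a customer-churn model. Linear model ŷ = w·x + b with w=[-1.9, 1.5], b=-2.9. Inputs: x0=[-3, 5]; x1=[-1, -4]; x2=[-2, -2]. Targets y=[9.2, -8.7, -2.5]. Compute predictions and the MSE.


ŷ0 = (-1.9)·(-3) + (1.5)·(5) - 2.9 = 10.3
ŷ1 = (-1.9)·(-1) + (1.5)·(-4) - 2.9 = -7.0
ŷ2 = (-1.9)·(-2) + (1.5)·(-2) - 2.9 = -2.1
errors² = [1.21, 2.89, 0.16]
MSE = 4.2600/3 = 1.42

1.42


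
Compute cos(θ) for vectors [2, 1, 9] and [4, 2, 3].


A·B = 2·4 + 1·2 + 9·3 = 37
‖A‖ = √86 = 9.2736, ‖B‖ = √29 = 5.3852
cos = 37/(√86·√29) = 37/√2494 = 0.7409

0.7409


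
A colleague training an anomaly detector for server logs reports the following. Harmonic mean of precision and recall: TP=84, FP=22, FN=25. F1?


Precision = 84/106 = 0.7925
Recall = 84/109 = 0.7706
F1 = 2·P·R/(P+R) = 2·TP/(2·TP+FP+FN) = 168/(168+22+25) = 168/215 = 0.7814

0.7814


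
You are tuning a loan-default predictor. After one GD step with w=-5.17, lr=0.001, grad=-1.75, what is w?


w_new = w - α·∇
= -5.17 - 0.001·-1.75
= -5.17 + 0.00175
= -5.16825

-5.16825


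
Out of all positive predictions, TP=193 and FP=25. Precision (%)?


Precision = TP/(TP+FP)
= 193/(193+25)
= 193/218 = 88.53%

88.53%


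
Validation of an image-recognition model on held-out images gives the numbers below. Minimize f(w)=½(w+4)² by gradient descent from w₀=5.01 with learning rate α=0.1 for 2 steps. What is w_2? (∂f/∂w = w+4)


step 1: grad = 5.01+4 = 9.01; w = 5.01 - 0.1·(9.01) = 4.109
step 2: grad = 4.109+4 = 8.109; w = 4.109 - 0.1·(8.109) = 3.2981

3.2981


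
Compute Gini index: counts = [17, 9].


Probabilities: [17/26, 9/26] ≈ [0.6538, 0.3462]
Σpᵢ² = (289 + 81)/26² = 370/676
Gini = 1 - Σpᵢ² = 1 - 370/676 = 0.4527

0.4527


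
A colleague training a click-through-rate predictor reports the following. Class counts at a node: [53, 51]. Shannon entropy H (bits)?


Probabilities: [53/104, 51/104] ≈ [0.5096, 0.4904]
H = -((53/104)·log₂(53/104) + (51/104)·log₂(51/104))
  = 0.9997 bits

0.9997 bits


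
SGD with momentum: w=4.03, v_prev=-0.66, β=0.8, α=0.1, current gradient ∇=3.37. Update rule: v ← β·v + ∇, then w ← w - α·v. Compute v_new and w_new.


v_new = 0.8·-0.66 + 3.37 = -0.528 + 3.37 = 2.842
w_new = 4.03 - 0.1·2.842 = 4.03 - 0.2842 = 3.7458

v_new=2.842, w_new=3.7458


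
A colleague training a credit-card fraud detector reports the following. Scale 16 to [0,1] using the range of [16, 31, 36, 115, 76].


min=16, max=115
(16-16)/(115-16) = 0/99 = 0.0

0.0


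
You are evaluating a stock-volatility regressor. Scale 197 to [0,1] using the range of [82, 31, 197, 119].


min=31, max=197
(197-31)/(197-31) = 166/166 = 1.0

1.0


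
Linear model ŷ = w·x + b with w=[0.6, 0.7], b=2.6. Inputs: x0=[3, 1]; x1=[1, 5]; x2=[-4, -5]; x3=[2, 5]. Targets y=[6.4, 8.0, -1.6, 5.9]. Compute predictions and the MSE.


ŷ0 = (0.6)·(3) + (0.7)·(1) + 2.6 = 5.1
ŷ1 = (0.6)·(1) + (0.7)·(5) + 2.6 = 6.7
ŷ2 = (0.6)·(-4) + (0.7)·(-5) + 2.6 = -3.3
ŷ3 = (0.6)·(2) + (0.7)·(5) + 2.6 = 7.3
errors² = [1.69, 1.69, 2.89, 1.96]
MSE = 8.2300/4 = 2.0575

2.0575


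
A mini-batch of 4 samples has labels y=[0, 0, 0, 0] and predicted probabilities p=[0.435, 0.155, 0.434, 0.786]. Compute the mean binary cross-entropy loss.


L[0] = -ln(1-0.435) = -ln(0.565) = 0.5709
L[1] = -ln(1-0.155) = -ln(0.845) = 0.1684
L[2] = -ln(1-0.434) = -ln(0.566) = 0.5692
L[3] = -ln(1-0.786) = -ln(0.214) = 1.5418
mean = (0.5709 + 0.1684 + 0.5692 + 1.5418)/4 = 0.7126

0.7126


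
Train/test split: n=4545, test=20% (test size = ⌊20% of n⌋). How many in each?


Test = ⌊4545·20/100⌋ = 909
Train = 4545 - 909 = 3636

Train: 3636, Test: 909


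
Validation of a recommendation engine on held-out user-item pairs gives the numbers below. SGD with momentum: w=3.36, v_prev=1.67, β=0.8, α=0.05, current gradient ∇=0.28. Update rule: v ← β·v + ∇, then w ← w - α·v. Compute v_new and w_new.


v_new = 0.8·1.67 + 0.28 = 1.336 + 0.28 = 1.616
w_new = 3.36 - 0.05·1.616 = 3.36 - 0.0808 = 3.2792

v_new=1.616, w_new=3.2792


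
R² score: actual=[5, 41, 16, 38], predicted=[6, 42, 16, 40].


ȳ = 25
SS_res = Σ(y-ŷ)² = 6
SS_tot = Σ(y-ȳ)² = 906
R² = 1 - SS_res/SS_tot = 1 - 0.0066 = 0.9934

0.9934


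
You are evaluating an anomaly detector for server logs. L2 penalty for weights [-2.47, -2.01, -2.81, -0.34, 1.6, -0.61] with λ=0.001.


‖w‖₂² = (-2.47)² + (-2.01)² + (-2.81)² + (-0.34)² + (1.6)² + (-0.61)²
     = 6.1009 + 4.0401 + 7.8961 + 0.1156 + 2.56 + 0.3721
     = 21.0848
λ·‖w‖₂² = 0.001·21.0848 = 0.021085

0.021085


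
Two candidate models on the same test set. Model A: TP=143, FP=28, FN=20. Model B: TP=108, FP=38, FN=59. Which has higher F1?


Model A: P=143/171=0.8363, R=143/163=0.8773, F1=2PR/(P+R)=2TP/(2TP+FP+FN)=286/334=0.8563
Model B: P=108/146=0.7397, R=108/167=0.6467, F1=2PR/(P+R)=2TP/(2TP+FP+FN)=216/313=0.6901
0.8563 > 0.6901 → Model A

Model A


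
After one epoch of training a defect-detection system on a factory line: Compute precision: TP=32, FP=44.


Precision = TP/(TP+FP)
= 32/(32+44)
= 32/76 = 42.11%

42.11%


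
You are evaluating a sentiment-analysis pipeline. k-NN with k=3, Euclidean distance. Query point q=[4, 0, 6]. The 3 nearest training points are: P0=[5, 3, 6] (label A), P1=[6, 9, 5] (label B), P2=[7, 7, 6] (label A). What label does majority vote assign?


d(q,P0) = 3.1623  (label A)
d(q,P1) = 9.2736  (label B)
d(q,P2) = 7.6158  (label A)
Votes: A=2, B=1
Majority → A

A


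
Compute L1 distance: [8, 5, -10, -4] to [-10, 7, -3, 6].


d = |8+ 10| + |5-7| + |-10+ 3| + |-4-6|
  = 18 + 2 + 7 + 10
  = 37

37


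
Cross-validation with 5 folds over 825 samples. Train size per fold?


Fold size = 825/5 = 165
Training per fold = 825 - 165 = 660

660


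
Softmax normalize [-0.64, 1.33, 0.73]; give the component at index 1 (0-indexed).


Exponentials: e^-0.64=0.5273, e^1.33=3.781, e^0.73=2.0751
Sum = 6.3834
Softmax = [0.0826, 0.5923, 0.3251]
p[1] = 3.781/6.3834 = 0.5923

0.5923


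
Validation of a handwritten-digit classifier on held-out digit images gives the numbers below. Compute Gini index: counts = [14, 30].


Probabilities: [14/44, 30/44] ≈ [0.3182, 0.6818]
Σpᵢ² = (196 + 900)/44² = 1096/1936
Gini = 1 - Σpᵢ² = 1 - 1096/1936 = 0.4339

0.4339


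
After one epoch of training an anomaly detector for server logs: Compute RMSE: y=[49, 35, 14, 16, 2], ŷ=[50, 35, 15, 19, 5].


MSE = 20/5 = 4
RMSE = √(20/5) = 2.0

2.0


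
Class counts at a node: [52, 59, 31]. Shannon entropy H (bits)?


Probabilities: [52/142, 59/142, 31/142] ≈ [0.3662, 0.4155, 0.2183]
H = -((52/142)·log₂(52/142) + (59/142)·log₂(59/142) + (31/142)·log₂(31/142))
  = 1.5365 bits

1.5365 bits


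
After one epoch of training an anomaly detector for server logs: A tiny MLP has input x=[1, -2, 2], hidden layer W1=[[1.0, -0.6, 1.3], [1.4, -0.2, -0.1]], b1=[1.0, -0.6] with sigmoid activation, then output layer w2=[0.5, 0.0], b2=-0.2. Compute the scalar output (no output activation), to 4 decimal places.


z1[0] = (1.0)·(1) + (-0.6)·(-2) + (1.3)·(2) + 1.0 = 5.8
z1[1] = (1.4)·(1) + (-0.2)·(-2) + (-0.1)·(2) - 0.6 = 1.0
h = sigmoid(z1) = [0.997, 0.7311]
output = (0.5)·(0.997) + (0.0)·(0.7311) - 0.2 = 0.2985

0.2985
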